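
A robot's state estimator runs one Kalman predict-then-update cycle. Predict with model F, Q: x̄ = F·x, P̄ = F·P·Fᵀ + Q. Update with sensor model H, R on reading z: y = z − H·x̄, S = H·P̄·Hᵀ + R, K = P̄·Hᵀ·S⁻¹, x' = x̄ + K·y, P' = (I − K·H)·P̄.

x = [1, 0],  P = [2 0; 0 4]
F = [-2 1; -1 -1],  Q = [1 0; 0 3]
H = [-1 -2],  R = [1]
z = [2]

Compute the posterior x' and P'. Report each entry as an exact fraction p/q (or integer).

x̄ = F·x = [-2, -1]
P̄ = F·P·Fᵀ + Q = [13 0; 0 9]
y = z − H·x̄ = [-2]
S = H·P̄·Hᵀ + R = [50]
K = P̄·Hᵀ·S⁻¹ = [-13/50; -9/25]
x' = x̄ + K·y = [-37/25, -7/25]
P' = (I − K·H)·P̄ = [481/50 -117/25; -117/25 63/25]

x' = [-37/25, -7/25]
P' = [481/50 -117/25; -117/25 63/25]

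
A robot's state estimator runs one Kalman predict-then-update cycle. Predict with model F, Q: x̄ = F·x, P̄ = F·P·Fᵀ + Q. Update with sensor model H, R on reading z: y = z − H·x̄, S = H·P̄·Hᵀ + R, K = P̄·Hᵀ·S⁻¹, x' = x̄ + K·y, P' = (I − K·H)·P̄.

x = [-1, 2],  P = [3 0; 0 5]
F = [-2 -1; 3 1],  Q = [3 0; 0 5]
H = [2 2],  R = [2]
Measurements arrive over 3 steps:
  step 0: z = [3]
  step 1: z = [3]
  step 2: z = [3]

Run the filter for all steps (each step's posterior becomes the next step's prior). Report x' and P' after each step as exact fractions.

step 0: x̄ = F·x = [0, -1]
step 0: P̄ = F·P·Fᵀ + Q = [20 -23; -23 37]
step 0: y = z − H·x̄ = [5]
step 0: S = H·P̄·Hᵀ + R = [46]
step 0: K = P̄·Hᵀ·S⁻¹ = [-3/23; 14/23]
step 0: x' = x̄ + K·y = [-15/23, 47/23]
step 0: P' = (I − K·H)·P̄ = [442/23 -445/23; -445/23 459/23]
step 1: x̄ = F·x = [-17/23, 2/23]
step 1: P̄ = F·P·Fᵀ + Q = [516/23 -886/23; -886/23 1882/23]
step 1: y = z − H·x̄ = [99/23]
step 1: S = H·P̄·Hᵀ + R = [2550/23]
step 1: K = P̄·Hᵀ·S⁻¹ = [-74/255; 332/425]
step 1: x' = x̄ + K·y = [-169/85, 1466/425]
step 1: P' = (I − K·H)·P̄ = [668/51 -1138/85; -1138/85 6022/425]
step 2: x̄ = F·x = [224/425, -1069/425]
step 2: P̄ = F·P·Fᵀ + Q = [20411/1275 -10972/425; -10972/425 24107/425]
step 2: y = z − H·x̄ = [593/85]
step 2: S = H·P̄·Hᵀ + R = [4406/51]
step 2: K = P̄·Hᵀ·S⁻¹ = [-2501/11015; 7881/11015]
step 2: x' = x̄ + K·y = [-58213/55075, 136378/55075]
step 2: P' = (I − K·H)·P̄ = [636381/55075 -648886/55075; -648886/55075 688291/55075]

step 0: x' = [-15/23, 47/23], P' = [442/23 -445/23; -445/23 459/23]
step 1: x' = [-169/85, 1466/425], P' = [668/51 -1138/85; -1138/85 6022/425]
step 2: x' = [-58213/55075, 136378/55075], P' = [636381/55075 -648886/55075; -648886/55075 688291/55075]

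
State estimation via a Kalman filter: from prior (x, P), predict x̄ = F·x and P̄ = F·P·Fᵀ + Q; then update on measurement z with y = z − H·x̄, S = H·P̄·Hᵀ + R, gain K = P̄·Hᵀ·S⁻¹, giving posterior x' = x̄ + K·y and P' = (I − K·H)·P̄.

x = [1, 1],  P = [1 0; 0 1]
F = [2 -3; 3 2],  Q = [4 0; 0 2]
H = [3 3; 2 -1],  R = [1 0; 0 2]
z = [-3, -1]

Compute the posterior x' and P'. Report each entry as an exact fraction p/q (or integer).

x̄ = F·x = [-1, 5]
P̄ = F·P·Fᵀ + Q = [17 0; 0 15]
y = z − H·x̄ = [-15, 6]
S = H·P̄·Hᵀ + R = [289 57; 57 85]
K = P̄·Hᵀ·S⁻¹ = [2397/21316 6919/21316; 1170/5329 -1725/5329]
x' = x̄ + K·y = [-15757/21316, -1255/5329]
P' = (I − K·H)·P̄ = [4879/21316 -1020/5329; -1020/5329 1410/5329]

x' = [-15757/21316, -1255/5329]
P' = [4879/21316 -1020/5329; -1020/5329 1410/5329]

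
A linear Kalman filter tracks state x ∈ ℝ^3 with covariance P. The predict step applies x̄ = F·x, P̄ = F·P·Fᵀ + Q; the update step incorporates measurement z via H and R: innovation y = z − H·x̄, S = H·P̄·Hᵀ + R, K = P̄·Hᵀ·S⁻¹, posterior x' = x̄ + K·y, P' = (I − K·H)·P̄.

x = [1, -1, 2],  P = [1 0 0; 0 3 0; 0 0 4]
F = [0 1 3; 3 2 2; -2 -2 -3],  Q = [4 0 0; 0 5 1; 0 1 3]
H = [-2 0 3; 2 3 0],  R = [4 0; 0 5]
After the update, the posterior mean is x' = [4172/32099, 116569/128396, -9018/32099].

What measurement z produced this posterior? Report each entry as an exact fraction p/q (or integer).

z = [-1, 3]

x̄ = F·x = [5, 5, -6]
P̄ = F·P·Fᵀ + Q = [43 30 -42; 30 42 -41; -42 -41 55]
S = H·P̄·Hᵀ + R = [1175 -973; -973 915]
K = P̄·Hᵀ·S⁻¹ = [-5683/32099 131/32099; 13533/128396 40491/128396; 6606/32099 -237/32099]
x' − x̄ = [-156323/32099, -525411/128396, 183576/32099] = K·y
y = (KᵀK)⁻¹·Kᵀ·(x' − x̄) = [27, -22]
z = y + H·x̄ = [27, -22] + [-28, 25] = [-1, 3]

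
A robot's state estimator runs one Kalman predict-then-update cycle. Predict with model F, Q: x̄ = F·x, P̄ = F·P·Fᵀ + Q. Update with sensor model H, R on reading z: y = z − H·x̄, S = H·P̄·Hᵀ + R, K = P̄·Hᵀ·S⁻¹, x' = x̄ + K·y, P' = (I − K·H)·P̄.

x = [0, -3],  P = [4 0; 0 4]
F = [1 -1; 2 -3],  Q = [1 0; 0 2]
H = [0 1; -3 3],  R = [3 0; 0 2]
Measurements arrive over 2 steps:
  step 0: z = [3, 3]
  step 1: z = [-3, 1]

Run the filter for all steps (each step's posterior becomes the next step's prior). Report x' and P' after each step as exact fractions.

step 0: x̄ = F·x = [3, 9]
step 0: P̄ = F·P·Fᵀ + Q = [9 20; 20 54]
step 0: y = z − H·x̄ = [-6, -15]
step 0: S = H·P̄·Hᵀ + R = [57 102; 102 209]
step 0: K = P̄·Hᵀ·S⁻¹ = [814/1509 -53/503; 294/503 102/503]
step 0: x' = x̄ + K·y = [676/503, 1233/503]
step 0: P' = (I − K·H)·P̄ = [2548/1509 814/503; 814/503 882/503]
step 1: x̄ = F·x = [-557/503, -2347/503]
step 1: P̄ = F·P·Fᵀ + Q = [1819/1509 824/1509; 824/1509 7720/1509]
step 1: y = z − H·x̄ = [838/503, 5873/503]
step 1: S = H·P̄·Hᵀ + R = [12247/1509 6896/503; 6896/503 24679/503]
step 1: K = P̄·Hᵀ·S⁻¹ = [81352/317255 -35523/317255; 95144/317255 62064/317255]
step 1: x' = x̄ + K·y = [-630546/317255, -597147/317255]
step 1: P' = (I − K·H)·P̄ = [267738/317255 244056/317255; 244056/317255 285432/317255]

step 0: x' = [676/503, 1233/503], P' = [2548/1509 814/503; 814/503 882/503]
step 1: x' = [-630546/317255, -597147/317255], P' = [267738/317255 244056/317255; 244056/317255 285432/317255]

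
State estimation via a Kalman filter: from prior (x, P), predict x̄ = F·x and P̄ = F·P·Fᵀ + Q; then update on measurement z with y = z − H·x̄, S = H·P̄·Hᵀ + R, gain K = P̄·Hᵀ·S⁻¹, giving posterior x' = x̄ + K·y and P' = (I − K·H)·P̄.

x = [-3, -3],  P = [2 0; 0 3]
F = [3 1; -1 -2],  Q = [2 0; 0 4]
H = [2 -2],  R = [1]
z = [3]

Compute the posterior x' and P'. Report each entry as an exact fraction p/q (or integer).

x̄ = F·x = [-12, 9]
P̄ = F·P·Fᵀ + Q = [23 -12; -12 18]
y = z − H·x̄ = [45]
S = H·P̄·Hᵀ + R = [261]
K = P̄·Hᵀ·S⁻¹ = [70/261; -20/87]
x' = x̄ + K·y = [2/29, -39/29]
P' = (I − K·H)·P̄ = [1103/261 356/87; 356/87 122/29]

x' = [2/29, -39/29]
P' = [1103/261 356/87; 356/87 122/29]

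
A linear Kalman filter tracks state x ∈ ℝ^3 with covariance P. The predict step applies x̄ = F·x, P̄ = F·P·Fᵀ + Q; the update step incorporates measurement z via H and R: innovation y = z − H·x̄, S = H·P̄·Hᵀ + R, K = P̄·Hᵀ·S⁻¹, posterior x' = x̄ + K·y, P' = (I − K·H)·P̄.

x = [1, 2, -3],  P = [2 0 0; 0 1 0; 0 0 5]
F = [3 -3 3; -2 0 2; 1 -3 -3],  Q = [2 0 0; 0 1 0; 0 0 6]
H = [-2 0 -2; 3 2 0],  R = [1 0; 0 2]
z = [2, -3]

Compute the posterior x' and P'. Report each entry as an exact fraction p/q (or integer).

x' = [32301/26500, -22354/6625, -59011/26500]
P' = [32279/13250 -22682/6625 -31369/13250; -22682/6625 35037/6625 22002/6625; -31369/13250 22002/6625 33759/13250]

x̄ = F·x = [-12, -8, 4]
P̄ = F·P·Fᵀ + Q = [74 18 -30; 18 29 -34; -30 -34 62]
y = z − H·x̄ = [-14, 49]
S = H·P̄·Hᵀ + R = [305 -200; -200 1000]
K = P̄·Hᵀ·S⁻¹ = [-182/1325 6109/26500; 272/1325 1014/6625; -478/1325 -6099/26500]
x' = x̄ + K·y = [32301/26500, -22354/6625, -59011/26500]
P' = (I − K·H)·P̄ = [32279/13250 -22682/6625 -31369/13250; -22682/6625 35037/6625 22002/6625; -31369/13250 22002/6625 33759/13250]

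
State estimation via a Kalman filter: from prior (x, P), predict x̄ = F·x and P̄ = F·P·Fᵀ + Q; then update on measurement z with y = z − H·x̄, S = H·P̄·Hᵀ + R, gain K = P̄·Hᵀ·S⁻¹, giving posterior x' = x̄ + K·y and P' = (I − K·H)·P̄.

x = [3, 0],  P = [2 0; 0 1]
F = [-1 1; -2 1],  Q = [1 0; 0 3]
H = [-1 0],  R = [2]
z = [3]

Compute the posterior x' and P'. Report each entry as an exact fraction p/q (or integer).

x̄ = F·x = [-3, -6]
P̄ = F·P·Fᵀ + Q = [4 5; 5 12]
y = z − H·x̄ = [0]
S = H·P̄·Hᵀ + R = [6]
K = P̄·Hᵀ·S⁻¹ = [-2/3; -5/6]
x' = x̄ + K·y = [-3, -6]
P' = (I − K·H)·P̄ = [4/3 5/3; 5/3 47/6]

x' = [-3, -6]
P' = [4/3 5/3; 5/3 47/6]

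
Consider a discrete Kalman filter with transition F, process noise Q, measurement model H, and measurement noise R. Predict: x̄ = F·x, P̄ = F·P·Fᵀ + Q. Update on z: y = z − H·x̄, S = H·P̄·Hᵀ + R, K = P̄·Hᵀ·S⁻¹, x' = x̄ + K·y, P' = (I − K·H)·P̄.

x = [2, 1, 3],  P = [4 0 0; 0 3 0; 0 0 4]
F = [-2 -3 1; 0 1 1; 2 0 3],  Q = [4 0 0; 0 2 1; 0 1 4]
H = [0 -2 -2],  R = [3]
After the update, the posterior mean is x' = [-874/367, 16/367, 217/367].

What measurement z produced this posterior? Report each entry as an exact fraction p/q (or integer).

z = [-1]

x̄ = F·x = [-4, 4, 13]
P̄ = F·P·Fᵀ + Q = [51 -5 -4; -5 9 13; -4 13 56]
S = H·P̄·Hᵀ + R = [367]
K = P̄·Hᵀ·S⁻¹ = [18/367; -44/367; -138/367]
x' − x̄ = [594/367, -1452/367, -4554/367] = K·y
y = (KᵀK)⁻¹·Kᵀ·(x' − x̄) = [33]
z = y + H·x̄ = [33] + [-34] = [-1]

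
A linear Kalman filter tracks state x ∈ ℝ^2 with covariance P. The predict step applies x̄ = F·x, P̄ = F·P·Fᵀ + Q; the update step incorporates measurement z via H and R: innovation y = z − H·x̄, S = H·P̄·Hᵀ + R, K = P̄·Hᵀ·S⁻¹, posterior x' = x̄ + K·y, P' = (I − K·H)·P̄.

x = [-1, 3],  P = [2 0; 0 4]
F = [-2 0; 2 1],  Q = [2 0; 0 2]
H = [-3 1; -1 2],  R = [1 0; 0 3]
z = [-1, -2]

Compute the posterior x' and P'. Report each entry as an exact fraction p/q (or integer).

x̄ = F·x = [2, 1]
P̄ = F·P·Fᵀ + Q = [10 -8; -8 14]
y = z − H·x̄ = [4, -2]
S = H·P̄·Hᵀ + R = [153 114; 114 101]
K = P̄·Hᵀ·S⁻¹ = [-874/2457 118/819; -38/351 56/117]
x' = x̄ + K·y = [710/2457, -137/351]
P' = (I − K·H)·P̄ = [562/2457 116/351; 116/351 310/351]

x' = [710/2457, -137/351]
P' = [562/2457 116/351; 116/351 310/351]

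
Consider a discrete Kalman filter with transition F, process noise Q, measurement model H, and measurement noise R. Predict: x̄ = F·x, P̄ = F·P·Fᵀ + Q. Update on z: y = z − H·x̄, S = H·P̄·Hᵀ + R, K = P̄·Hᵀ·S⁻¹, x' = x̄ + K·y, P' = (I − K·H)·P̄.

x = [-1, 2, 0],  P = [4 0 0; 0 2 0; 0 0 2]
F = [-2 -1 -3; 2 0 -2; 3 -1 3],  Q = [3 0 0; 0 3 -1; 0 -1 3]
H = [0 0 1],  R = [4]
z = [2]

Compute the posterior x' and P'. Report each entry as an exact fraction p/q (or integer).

x' = [-40/9, -7/9, 14/9]
P' = [857/63 188/63 -160/63; 188/63 1580/63 44/63; -160/63 44/63 236/63]

x̄ = F·x = [0, -2, -5]
P̄ = F·P·Fᵀ + Q = [39 -4 -40; -4 27 11; -40 11 59]
y = z − H·x̄ = [7]
S = H·P̄·Hᵀ + R = [63]
K = P̄·Hᵀ·S⁻¹ = [-40/63; 11/63; 59/63]
x' = x̄ + K·y = [-40/9, -7/9, 14/9]
P' = (I − K·H)·P̄ = [857/63 188/63 -160/63; 188/63 1580/63 44/63; -160/63 44/63 236/63]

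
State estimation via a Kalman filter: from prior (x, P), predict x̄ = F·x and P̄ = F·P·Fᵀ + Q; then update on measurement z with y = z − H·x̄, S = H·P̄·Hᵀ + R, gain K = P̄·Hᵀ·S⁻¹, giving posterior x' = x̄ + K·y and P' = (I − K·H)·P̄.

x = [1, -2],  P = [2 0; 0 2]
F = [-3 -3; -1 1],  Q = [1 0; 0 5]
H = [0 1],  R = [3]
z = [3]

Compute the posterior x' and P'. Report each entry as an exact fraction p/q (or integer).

x' = [3, 3/2]
P' = [37 0; 0 9/4]

x̄ = F·x = [3, -3]
P̄ = F·P·Fᵀ + Q = [37 0; 0 9]
y = z − H·x̄ = [6]
S = H·P̄·Hᵀ + R = [12]
K = P̄·Hᵀ·S⁻¹ = [0; 3/4]
x' = x̄ + K·y = [3, 3/2]
P' = (I − K·H)·P̄ = [37 0; 0 9/4]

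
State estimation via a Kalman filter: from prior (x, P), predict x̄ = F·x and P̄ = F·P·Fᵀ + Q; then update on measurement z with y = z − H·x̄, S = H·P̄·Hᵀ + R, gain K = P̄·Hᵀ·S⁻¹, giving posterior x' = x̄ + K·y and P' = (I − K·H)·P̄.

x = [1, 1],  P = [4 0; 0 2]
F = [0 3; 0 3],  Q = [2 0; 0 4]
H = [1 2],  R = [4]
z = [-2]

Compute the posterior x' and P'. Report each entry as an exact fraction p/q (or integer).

x' = [-8/23, -65/92]
P' = [68/23 -20/23; -20/23 51/46]

x̄ = F·x = [3, 3]
P̄ = F·P·Fᵀ + Q = [20 18; 18 22]
y = z − H·x̄ = [-11]
S = H·P̄·Hᵀ + R = [184]
K = P̄·Hᵀ·S⁻¹ = [7/23; 31/92]
x' = x̄ + K·y = [-8/23, -65/92]
P' = (I − K·H)·P̄ = [68/23 -20/23; -20/23 51/46]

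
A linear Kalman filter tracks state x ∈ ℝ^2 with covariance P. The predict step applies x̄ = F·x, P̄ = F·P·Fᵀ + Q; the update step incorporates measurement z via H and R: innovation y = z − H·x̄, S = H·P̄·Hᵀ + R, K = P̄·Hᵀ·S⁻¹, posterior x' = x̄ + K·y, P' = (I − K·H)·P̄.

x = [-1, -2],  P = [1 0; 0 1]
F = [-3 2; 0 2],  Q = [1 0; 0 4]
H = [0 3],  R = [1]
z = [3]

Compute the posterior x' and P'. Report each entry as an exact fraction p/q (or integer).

x' = [107/73, 68/73]
P' = [878/73 4/73; 4/73 8/73]

x̄ = F·x = [-1, -4]
P̄ = F·P·Fᵀ + Q = [14 4; 4 8]
y = z − H·x̄ = [15]
S = H·P̄·Hᵀ + R = [73]
K = P̄·Hᵀ·S⁻¹ = [12/73; 24/73]
x' = x̄ + K·y = [107/73, 68/73]
P' = (I − K·H)·P̄ = [878/73 4/73; 4/73 8/73]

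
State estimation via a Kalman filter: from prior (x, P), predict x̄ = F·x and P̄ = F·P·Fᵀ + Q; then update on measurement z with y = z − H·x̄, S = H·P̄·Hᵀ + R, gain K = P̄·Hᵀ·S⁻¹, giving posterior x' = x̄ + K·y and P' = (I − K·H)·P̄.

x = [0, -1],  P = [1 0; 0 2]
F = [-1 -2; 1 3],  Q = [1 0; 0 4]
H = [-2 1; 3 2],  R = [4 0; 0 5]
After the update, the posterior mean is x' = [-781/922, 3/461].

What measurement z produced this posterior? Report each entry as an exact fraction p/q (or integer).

z = [2, -3]

x̄ = F·x = [2, -3]
P̄ = F·P·Fᵀ + Q = [10 -13; -13 23]
S = H·P̄·Hᵀ + R = [119 -1; -1 31]
K = P̄·Hᵀ·S⁻¹ = [-1019/3688 443/3688; 763/1844 441/1844]
x' − x̄ = [-2625/922, 1386/461] = K·y
y = (KᵀK)⁻¹·Kᵀ·(x' − x̄) = [9, -3]
z = y + H·x̄ = [9, -3] + [-7, 0] = [2, -3]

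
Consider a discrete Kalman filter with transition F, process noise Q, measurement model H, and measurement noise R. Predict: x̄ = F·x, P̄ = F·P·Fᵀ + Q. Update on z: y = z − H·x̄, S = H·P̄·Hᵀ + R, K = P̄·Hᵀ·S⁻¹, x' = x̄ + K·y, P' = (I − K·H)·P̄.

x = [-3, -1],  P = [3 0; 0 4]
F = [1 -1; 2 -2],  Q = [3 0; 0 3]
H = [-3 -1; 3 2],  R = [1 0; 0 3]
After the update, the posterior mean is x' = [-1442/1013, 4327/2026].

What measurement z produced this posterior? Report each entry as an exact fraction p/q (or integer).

z = [3, 2]

x̄ = F·x = [-2, -4]
P̄ = F·P·Fᵀ + Q = [10 14; 14 31]
S = H·P̄·Hᵀ + R = [206 -278; -278 385]
K = P̄·Hᵀ·S⁻¹ = [-408/1013 -142/1013; 807/2026 565/1013]
x' − x̄ = [584/1013, 12431/2026] = K·y
y = (KᵀK)⁻¹·Kᵀ·(x' − x̄) = [-7, 16]
z = y + H·x̄ = [-7, 16] + [10, -14] = [3, 2]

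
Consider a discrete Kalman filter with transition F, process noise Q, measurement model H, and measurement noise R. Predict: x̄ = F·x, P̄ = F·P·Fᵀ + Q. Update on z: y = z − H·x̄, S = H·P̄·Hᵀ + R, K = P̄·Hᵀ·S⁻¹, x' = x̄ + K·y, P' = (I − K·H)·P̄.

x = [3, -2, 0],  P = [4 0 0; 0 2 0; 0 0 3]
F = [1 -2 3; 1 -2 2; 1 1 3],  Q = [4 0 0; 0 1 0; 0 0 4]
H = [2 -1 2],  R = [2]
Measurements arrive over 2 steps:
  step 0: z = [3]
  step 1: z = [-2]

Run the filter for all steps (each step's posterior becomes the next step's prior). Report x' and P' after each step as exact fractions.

step 0: x̄ = F·x = [7, 7, 1]
step 0: P̄ = F·P·Fᵀ + Q = [43 30 27; 30 25 18; 27 18 37]
step 0: y = z − H·x̄ = [-6]
step 0: S = H·P̄·Hᵀ + R = [371]
step 0: K = P̄·Hᵀ·S⁻¹ = [110/371; 71/371; 110/371]
step 0: x' = x̄ + K·y = [1937/371, 2171/371, -289/371]
step 0: P' = (I − K·H)·P̄ = [3853/371 3320/371 -2083/371; 3320/371 4234/371 -1132/371; -2083/371 -1132/371 1627/371]
step 1: x̄ = F·x = [-3272/371, -2983/371, 463/53]
step 1: P̄ = F·P·Fᵀ + Q = [24722/371 18176/371 -342/53; 18176/371 15112/371 -580/53; -342/53 -580/53 1652/53]
step 1: y = z − H·x̄ = [-3663/371]
step 1: S = H·P̄·Hᵀ + R = [85382/371]
step 1: K = P̄·Hᵀ·S⁻¹ = [13240/42691; 6560/42691; 11200/42691]
step 1: x' = x̄ + K·y = [-46112/3881, -37093/3881, 23851/3881]
step 1: P' = (I − K·H)·P̄ = [1899762/42691 1623296/42691 -1074874/42691; 1623296/42691 1506952/42691 -863260/42691; -1074874/42691 -863260/42691 654444/42691]

step 0: x' = [1937/371, 2171/371, -289/371], P' = [3853/371 3320/371 -2083/371; 3320/371 4234/371 -1132/371; -2083/371 -1132/371 1627/371]
step 1: x' = [-46112/3881, -37093/3881, 23851/3881], P' = [1899762/42691 1623296/42691 -1074874/42691; 1623296/42691 1506952/42691 -863260/42691; -1074874/42691 -863260/42691 654444/42691]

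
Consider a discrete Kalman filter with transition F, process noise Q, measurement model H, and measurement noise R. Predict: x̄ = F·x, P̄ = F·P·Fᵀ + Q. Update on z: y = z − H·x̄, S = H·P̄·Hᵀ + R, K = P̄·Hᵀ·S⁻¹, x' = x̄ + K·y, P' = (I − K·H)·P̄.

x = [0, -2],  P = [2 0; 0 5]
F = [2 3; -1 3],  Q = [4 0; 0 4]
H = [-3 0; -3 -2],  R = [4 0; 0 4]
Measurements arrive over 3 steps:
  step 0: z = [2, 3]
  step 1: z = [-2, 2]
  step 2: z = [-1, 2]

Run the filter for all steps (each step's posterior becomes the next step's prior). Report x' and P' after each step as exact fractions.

step 0: x̄ = F·x = [-6, -6]
step 0: P̄ = F·P·Fᵀ + Q = [57 41; 41 51]
step 0: y = z − H·x̄ = [-16, -27]
step 0: S = H·P̄·Hᵀ + R = [517 759; 759 1213]
step 0: K = P̄·Hᵀ·S⁻¹ = [-3849/12760 -23/1160; 93/220 -9/20]
step 0: x' = x̄ + K·y = [-1629/2552, -27/44]
step 0: P' = (I − K·H)·P̄ = [1283/3190 -31/55; -31/55 96/55]
step 1: x̄ = F·x = [-1989/638, -279/232]
step 1: P̄ = F·P·Fᵀ + Q = [23214/1595 1916/145; 1916/145 6813/290]
step 1: y = z − H·x̄ = [-7243/638, -12451/1276]
step 1: S = H·P̄·Hᵀ + R = [215306/1595 335382/1595; 335382/1595 618104/1595]
step 1: K = P̄·Hᵀ·S⁻¹ = [-870267/3228905 -111794/3228905; 2275419/6457810 -2678217/6457810]
step 1: x' = x̄ + K·y = [1808857/6457810, -7464537/6457810]
step 1: P' = (I − K·H)·P̄ = [1160356/3228905 -1516946/3228905; -1516946/3228905 4953636/3228905]
step 2: x̄ = F·x = [-18775897/6457810, -12101234/3228905]
step 2: P̄ = F·P·Fᵀ + Q = [43936416/3228905 37711174/3228905; 37711174/3228905 67760376/3228905]
step 2: y = z − H·x̄ = [-62785501/6457810, -91817007/6457810]
step 2: S = H·P̄·Hᵀ + R = [408343364/3228905 621694788/3228905; 621694788/3228905 1131918956/3228905]
step 2: K = P̄·Hᵀ·S⁻¹ = [-394146453/1465419098 -362293/10247686; 513507831/1465419098 -2111730/5123843]
step 2: x' = x̄ + K·y = [153997307/732709549, -3795182887/2930838196]
step 2: P' = (I − K·H)·P̄ = [262764302/732709549 -342338554/732709549; -342338554/732709549 1117462611/732709549]

step 0: x' = [-1629/2552, -27/44], P' = [1283/3190 -31/55; -31/55 96/55]
step 1: x' = [1808857/6457810, -7464537/6457810], P' = [1160356/3228905 -1516946/3228905; -1516946/3228905 4953636/3228905]
step 2: x' = [153997307/732709549, -3795182887/2930838196], P' = [262764302/732709549 -342338554/732709549; -342338554/732709549 1117462611/732709549]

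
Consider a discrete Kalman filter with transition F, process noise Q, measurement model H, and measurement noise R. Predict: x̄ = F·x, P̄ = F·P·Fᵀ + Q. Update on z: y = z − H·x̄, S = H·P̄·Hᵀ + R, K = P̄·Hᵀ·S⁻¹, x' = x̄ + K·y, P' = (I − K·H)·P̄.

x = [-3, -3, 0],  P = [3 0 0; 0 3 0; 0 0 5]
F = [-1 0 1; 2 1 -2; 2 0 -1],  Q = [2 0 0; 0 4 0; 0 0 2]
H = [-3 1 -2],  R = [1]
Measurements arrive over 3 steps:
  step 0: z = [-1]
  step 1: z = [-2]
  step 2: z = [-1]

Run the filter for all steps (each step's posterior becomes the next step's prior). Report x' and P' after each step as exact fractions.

step 0: x̄ = F·x = [3, -9, -6]
step 0: P̄ = F·P·Fᵀ + Q = [10 -16 -11; -16 39 22; -11 22 19]
step 0: y = z − H·x̄ = [5]
step 0: S = H·P̄·Hᵀ + R = [82]
step 0: K = P̄·Hᵀ·S⁻¹ = [-12/41; 43/82; 17/82]
step 0: x' = x̄ + K·y = [63/41, -523/82, -407/82]
step 0: P' = (I − K·H)·P̄ = [122/41 -140/41 -247/41; -140/41 1349/82 1073/82; -247/41 1073/82 1269/82]
step 1: x̄ = F·x = [-13/2, 543/82, 659/82]
step 1: P̄ = F·P·Fᵀ + Q = [65/2 -89/2 -79/2; -89/2 6269/82 4845/82; -79/2 4845/82 4385/82]
step 1: y = z − H·x̄ = [-494/41]
step 1: S = H·P̄·Hᵀ + R = [5761/41]
step 1: K = P̄·Hᵀ·S⁻¹ = [-369/823; 3763/5761; 2896/5761]
step 1: x' = x̄ + K·y = [-1807/1646, -14381/11522, 22811/11522]
step 1: P' = (I − K·H)·P̄ = [7001/1646 -5513/1646 -12889/1646; -5513/1646 190131/11522 149189/11522; -12889/1646 149189/11522 207033/11522]
step 2: x̄ = F·x = [17730/5761, -85301/11522, -48109/11522]
step 2: P̄ = F·P·Fᵀ + Q = [229765/5761 -342596/5761 -287858/5761; -342596/5761 1231043/11522 925061/11522; -287858/5761 925061/11522 786997/11522]
step 2: y = z − H·x̄ = [83941/11522]
step 2: S = H·P̄·Hᵀ + R = [2028639/11522]
step 2: K = P̄·Hᵀ·S⁻¹ = [-912350/2028639; 1436497/2028639; 359405/676213]
step 2: x' = x̄ + K·y = [-403405/2028639, -4553371/2028639, -205096/676213]
step 2: P' = (I − K·H)·P̄ = [8664985/2028639 -6892829/2028639 -5329239/676213; -6892829/2028639 37651294/2028639 9482214/676213; -5329239/676213 9482214/676213 12555263/676213]

step 0: x' = [63/41, -523/82, -407/82], P' = [122/41 -140/41 -247/41; -140/41 1349/82 1073/82; -247/41 1073/82 1269/82]
step 1: x' = [-1807/1646, -14381/11522, 22811/11522], P' = [7001/1646 -5513/1646 -12889/1646; -5513/1646 190131/11522 149189/11522; -12889/1646 149189/11522 207033/11522]
step 2: x' = [-403405/2028639, -4553371/2028639, -205096/676213], P' = [8664985/2028639 -6892829/2028639 -5329239/676213; -6892829/2028639 37651294/2028639 9482214/676213; -5329239/676213 9482214/676213 12555263/676213]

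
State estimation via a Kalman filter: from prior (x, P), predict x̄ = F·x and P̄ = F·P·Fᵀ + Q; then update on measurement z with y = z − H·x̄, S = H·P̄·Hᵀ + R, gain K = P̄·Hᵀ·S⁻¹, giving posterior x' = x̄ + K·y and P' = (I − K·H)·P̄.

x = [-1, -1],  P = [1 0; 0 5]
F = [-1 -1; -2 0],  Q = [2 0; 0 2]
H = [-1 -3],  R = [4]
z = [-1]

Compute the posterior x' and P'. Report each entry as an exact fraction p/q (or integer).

x̄ = F·x = [2, 2]
P̄ = F·P·Fᵀ + Q = [8 2; 2 6]
y = z − H·x̄ = [7]
S = H·P̄·Hᵀ + R = [78]
K = P̄·Hᵀ·S⁻¹ = [-7/39; -10/39]
x' = x̄ + K·y = [29/39, 8/39]
P' = (I − K·H)·P̄ = [214/39 -62/39; -62/39 34/39]

x' = [29/39, 8/39]
P' = [214/39 -62/39; -62/39 34/39]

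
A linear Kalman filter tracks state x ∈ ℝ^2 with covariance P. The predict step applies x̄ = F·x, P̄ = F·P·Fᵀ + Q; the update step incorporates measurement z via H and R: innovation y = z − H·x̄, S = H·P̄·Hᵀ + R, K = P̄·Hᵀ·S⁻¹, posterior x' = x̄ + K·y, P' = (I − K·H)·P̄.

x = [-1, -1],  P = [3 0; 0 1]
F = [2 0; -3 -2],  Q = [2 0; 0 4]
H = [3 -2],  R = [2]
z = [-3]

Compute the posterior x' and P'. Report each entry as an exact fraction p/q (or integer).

x' = [23/242, 202/121]
P' = [173/121 240/121; 240/121 391/121]

x̄ = F·x = [-2, 5]
P̄ = F·P·Fᵀ + Q = [14 -18; -18 35]
y = z − H·x̄ = [13]
S = H·P̄·Hᵀ + R = [484]
K = P̄·Hᵀ·S⁻¹ = [39/242; -31/121]
x' = x̄ + K·y = [23/242, 202/121]
P' = (I − K·H)·P̄ = [173/121 240/121; 240/121 391/121]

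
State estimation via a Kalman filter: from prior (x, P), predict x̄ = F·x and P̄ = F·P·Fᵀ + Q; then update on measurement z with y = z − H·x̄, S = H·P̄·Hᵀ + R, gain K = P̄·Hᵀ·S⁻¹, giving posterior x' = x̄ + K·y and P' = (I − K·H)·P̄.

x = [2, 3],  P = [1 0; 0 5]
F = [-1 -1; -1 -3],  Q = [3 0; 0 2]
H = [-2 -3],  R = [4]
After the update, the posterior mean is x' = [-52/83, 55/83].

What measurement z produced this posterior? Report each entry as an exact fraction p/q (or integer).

z = [-1]

x̄ = F·x = [-5, -11]
P̄ = F·P·Fᵀ + Q = [9 16; 16 48]
S = H·P̄·Hᵀ + R = [664]
K = P̄·Hᵀ·S⁻¹ = [-33/332; -22/83]
x' − x̄ = [363/83, 968/83] = K·y
y = (KᵀK)⁻¹·Kᵀ·(x' − x̄) = [-44]
z = y + H·x̄ = [-44] + [43] = [-1]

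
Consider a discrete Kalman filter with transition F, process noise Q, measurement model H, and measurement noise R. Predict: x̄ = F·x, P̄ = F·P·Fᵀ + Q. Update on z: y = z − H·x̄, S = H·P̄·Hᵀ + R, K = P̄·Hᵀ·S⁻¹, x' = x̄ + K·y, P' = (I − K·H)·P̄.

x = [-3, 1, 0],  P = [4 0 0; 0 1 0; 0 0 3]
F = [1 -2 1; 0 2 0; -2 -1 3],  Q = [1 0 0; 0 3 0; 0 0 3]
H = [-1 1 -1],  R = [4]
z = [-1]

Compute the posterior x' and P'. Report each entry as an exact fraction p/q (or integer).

x' = [-383/88, 137/88, 149/22]
P' = [695/88 -105/88 -181/22; -105/88 447/88 125/22; -181/22 125/22 179/11]

x̄ = F·x = [-5, 2, 5]
P̄ = F·P·Fᵀ + Q = [12 -4 3; -4 7 -2; 3 -2 47]
y = z − H·x̄ = [-3]
S = H·P̄·Hᵀ + R = [88]
K = P̄·Hᵀ·S⁻¹ = [-19/88; 13/88; -13/22]
x' = x̄ + K·y = [-383/88, 137/88, 149/22]
P' = (I − K·H)·P̄ = [695/88 -105/88 -181/22; -105/88 447/88 125/22; -181/22 125/22 179/11]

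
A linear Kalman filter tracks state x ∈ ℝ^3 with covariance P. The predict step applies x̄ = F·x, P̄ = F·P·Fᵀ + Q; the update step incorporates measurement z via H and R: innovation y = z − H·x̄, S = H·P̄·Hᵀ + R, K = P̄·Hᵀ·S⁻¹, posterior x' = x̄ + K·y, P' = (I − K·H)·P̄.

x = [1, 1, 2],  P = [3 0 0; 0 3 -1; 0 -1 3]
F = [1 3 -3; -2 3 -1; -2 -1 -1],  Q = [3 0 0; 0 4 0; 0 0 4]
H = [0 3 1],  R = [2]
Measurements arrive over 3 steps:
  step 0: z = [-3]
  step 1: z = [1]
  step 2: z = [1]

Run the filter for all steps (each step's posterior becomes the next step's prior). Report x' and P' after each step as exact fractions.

step 0: x̄ = F·x = [-2, -1, -5]
step 0: P̄ = F·P·Fᵀ + Q = [78 42 -6; 42 52 8; -6 8 20]
step 0: y = z − H·x̄ = [5]
step 0: S = H·P̄·Hᵀ + R = [538]
step 0: K = P̄·Hᵀ·S⁻¹ = [60/269; 82/269; 22/269]
step 0: x' = x̄ + K·y = [-238/269, 141/269, -1235/269]
step 0: P' = (I − K·H)·P̄ = [13782/269 1458/269 -4254/269; 1458/269 540/269 -1456/269; -4254/269 -1456/269 4412/269]
step 1: x̄ = F·x = [3890/269, 2134/269, 1570/269]
step 1: P̄ = F·P·Fᵀ + Q = [119637/269 -17640/269 -47424/269; -17640/269 39700/269 37984/269; -47424/269 37984/269 47060/269]
step 1: y = z − H·x̄ = [-7703/269]
step 1: S = H·P̄·Hᵀ + R = [632802/269]
step 1: K = P̄·Hᵀ·S⁻¹ = [-16724/105467; 78542/316401; 80506/316401]
step 1: x' = x̄ + K·y = [2004058/105467, 260932/316401, -458692/316401]
step 1: P' = (I − K·H)·P̄ = [40667667/105467 2849944/105467 -8583280/105467; 2849944/105467 830588/316401 -2334680/316401; -8583280/105467 -2334680/316401 7165052/316401]
step 2: x̄ = F·x = [2723682/105467, -10782860/316401, -3942196/105467]
step 2: P̄ = F·P·Fᵀ + Q = [147578412/105467 -113806030/105467 -137866878/105467; -113806030/105467 312328688/316401 120051988/105467; -137866878/105467 120051988/105467 141267952/105467]
step 2: y = z − H·x̄ = [14830523/105467]
step 2: S = H·P̄·Hᵀ + R = [1798776878/105467]
step 2: K = P̄·Hᵀ·S⁻¹ = [-239642484/899388439; 216190338/899388439; 250711958/899388439]
step 2: x' = x̄ + K·y = [-10471287402/899388439, -752200054/2698165317, 1636757970/899388439]
step 2: P' = (I − K·H)·P̄ = [169467959868/899388439 11955887242/899388439 -36346946694/899388439; 11955887242/899388439 4506032104/2698165317 -4073651428/899388439; -36346946694/899388439 -4073651428/899388439 12722378200/899388439]

step 0: x' = [-238/269, 141/269, -1235/269], P' = [13782/269 1458/269 -4254/269; 1458/269 540/269 -1456/269; -4254/269 -1456/269 4412/269]
step 1: x' = [2004058/105467, 260932/316401, -458692/316401], P' = [40667667/105467 2849944/105467 -8583280/105467; 2849944/105467 830588/316401 -2334680/316401; -8583280/105467 -2334680/316401 7165052/316401]
step 2: x' = [-10471287402/899388439, -752200054/2698165317, 1636757970/899388439], P' = [169467959868/899388439 11955887242/899388439 -36346946694/899388439; 11955887242/899388439 4506032104/2698165317 -4073651428/899388439; -36346946694/899388439 -4073651428/899388439 12722378200/899388439]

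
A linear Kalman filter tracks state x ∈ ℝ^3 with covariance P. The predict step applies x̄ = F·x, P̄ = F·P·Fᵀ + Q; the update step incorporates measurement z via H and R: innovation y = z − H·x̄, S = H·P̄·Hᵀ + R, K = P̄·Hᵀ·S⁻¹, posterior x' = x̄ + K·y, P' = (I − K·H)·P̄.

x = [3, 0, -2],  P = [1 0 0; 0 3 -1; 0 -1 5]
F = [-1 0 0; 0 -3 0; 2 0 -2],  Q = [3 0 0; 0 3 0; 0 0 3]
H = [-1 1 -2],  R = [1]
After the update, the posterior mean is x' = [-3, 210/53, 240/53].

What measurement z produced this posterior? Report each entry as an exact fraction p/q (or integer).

x̄ = F·x = [-3, 0, 10]
P̄ = F·P·Fᵀ + Q = [4 0 -2; 0 30 -6; -2 -6 27]
S = H·P̄·Hᵀ + R = [159]
K = P̄·Hᵀ·S⁻¹ = [0; 14/53; -58/159]
x' − x̄ = [0, 210/53, -290/53] = K·y
y = (KᵀK)⁻¹·Kᵀ·(x' − x̄) = [15]
z = y + H·x̄ = [15] + [-17] = [-2]

z = [-2]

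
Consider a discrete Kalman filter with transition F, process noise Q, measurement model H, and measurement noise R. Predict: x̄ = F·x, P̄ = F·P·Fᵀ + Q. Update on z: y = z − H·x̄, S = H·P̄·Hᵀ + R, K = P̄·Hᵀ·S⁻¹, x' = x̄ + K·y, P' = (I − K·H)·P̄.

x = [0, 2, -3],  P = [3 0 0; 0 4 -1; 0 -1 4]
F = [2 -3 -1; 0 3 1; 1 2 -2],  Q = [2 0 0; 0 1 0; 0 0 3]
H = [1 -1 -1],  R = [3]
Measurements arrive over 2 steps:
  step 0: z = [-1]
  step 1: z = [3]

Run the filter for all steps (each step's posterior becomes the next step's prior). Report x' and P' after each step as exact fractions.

step 0: x̄ = F·x = [-3, 3, 10]
step 0: P̄ = F·P·Fᵀ + Q = [48 -34 -14; -34 35 20; -14 20 46]
step 0: y = z − H·x̄ = [15]
step 0: S = H·P̄·Hᵀ + R = [268]
step 0: K = P̄·Hᵀ·S⁻¹ = [24/67; -89/268; -20/67]
step 0: x' = x̄ + K·y = [159/67, -531/268, 370/67]
step 0: P' = (I − K·H)·P̄ = [912/67 -142/67 982/67; -142/67 1459/268 -440/67; 982/67 -440/67 1482/67]
step 1: x̄ = F·x = [1385/268, -113/268, -1693/134]
step 1: P̄ = F·P·Fᵀ + Q = [14731/268 -4051/268 -8425/134; -4051/268 8767/268 3081/134; -8425/134 3081/134 7524/67]
step 1: y = z − H·x̄ = [-1020/67]
step 1: S = H·P̄·Hᵀ + R = [27131/67]
step 1: K = P̄·Hᵀ·S⁻¹ = [8908/27131; -365/2087; -13277/27131]
step 1: x' = x̄ + K·y = [18385/108524, 18707/8348, -281309/54262]
step 1: P' = (I − K·H)·P̄ = [1227715/108524 67929/8348 118871/54262; 67929/8348 169687/8348 -48689/4174; 118871/54262 -48689/4174 415745/27131]

step 0: x' = [159/67, -531/268, 370/67], P' = [912/67 -142/67 982/67; -142/67 1459/268 -440/67; 982/67 -440/67 1482/67]
step 1: x' = [18385/108524, 18707/8348, -281309/54262], P' = [1227715/108524 67929/8348 118871/54262; 67929/8348 169687/8348 -48689/4174; 118871/54262 -48689/4174 415745/27131]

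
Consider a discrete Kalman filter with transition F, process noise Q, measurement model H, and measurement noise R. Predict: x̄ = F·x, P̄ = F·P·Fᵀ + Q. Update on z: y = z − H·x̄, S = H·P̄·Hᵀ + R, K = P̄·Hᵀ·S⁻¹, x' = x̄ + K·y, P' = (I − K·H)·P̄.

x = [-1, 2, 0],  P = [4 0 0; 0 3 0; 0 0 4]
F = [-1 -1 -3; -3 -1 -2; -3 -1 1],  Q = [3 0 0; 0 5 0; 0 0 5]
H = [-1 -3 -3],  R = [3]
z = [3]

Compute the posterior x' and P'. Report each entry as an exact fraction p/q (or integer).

x̄ = F·x = [-1, 1, 1]
P̄ = F·P·Fᵀ + Q = [46 39 3; 39 60 31; 3 31 48]
y = z − H·x̄ = [8]
S = H·P̄·Hᵀ + R = [1831]
K = P̄·Hᵀ·S⁻¹ = [-172/1831; -312/1831; -240/1831]
x' = x̄ + K·y = [-3207/1831, -665/1831, -89/1831]
P' = (I − K·H)·P̄ = [54642/1831 17745/1831 -35787/1831; 17745/1831 12516/1831 -18119/1831; -35787/1831 -18119/1831 30288/1831]

x' = [-3207/1831, -665/1831, -89/1831]
P' = [54642/1831 17745/1831 -35787/1831; 17745/1831 12516/1831 -18119/1831; -35787/1831 -18119/1831 30288/1831]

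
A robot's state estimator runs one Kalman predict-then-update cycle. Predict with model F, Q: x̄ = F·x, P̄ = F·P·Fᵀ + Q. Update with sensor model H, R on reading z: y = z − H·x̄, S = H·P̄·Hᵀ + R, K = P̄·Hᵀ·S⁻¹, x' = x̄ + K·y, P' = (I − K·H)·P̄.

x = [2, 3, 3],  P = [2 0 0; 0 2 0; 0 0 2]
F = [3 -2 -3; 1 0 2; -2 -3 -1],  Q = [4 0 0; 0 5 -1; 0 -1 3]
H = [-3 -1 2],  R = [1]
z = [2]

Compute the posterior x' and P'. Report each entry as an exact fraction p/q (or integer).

x' = [-639/50, 151/20, -1441/100]
P' = [2031/125 -489/50 4839/250; -489/50 291/20 -741/100; 4839/250 -741/100 12691/500]

x̄ = F·x = [-9, 8, -16]
P̄ = F·P·Fᵀ + Q = [48 -6 6; -6 15 -9; 6 -9 31]
y = z − H·x̄ = [15]
S = H·P̄·Hᵀ + R = [500]
K = P̄·Hᵀ·S⁻¹ = [-63/250; -3/100; 53/500]
x' = x̄ + K·y = [-639/50, 151/20, -1441/100]
P' = (I − K·H)·P̄ = [2031/125 -489/50 4839/250; -489/50 291/20 -741/100; 4839/250 -741/100 12691/500]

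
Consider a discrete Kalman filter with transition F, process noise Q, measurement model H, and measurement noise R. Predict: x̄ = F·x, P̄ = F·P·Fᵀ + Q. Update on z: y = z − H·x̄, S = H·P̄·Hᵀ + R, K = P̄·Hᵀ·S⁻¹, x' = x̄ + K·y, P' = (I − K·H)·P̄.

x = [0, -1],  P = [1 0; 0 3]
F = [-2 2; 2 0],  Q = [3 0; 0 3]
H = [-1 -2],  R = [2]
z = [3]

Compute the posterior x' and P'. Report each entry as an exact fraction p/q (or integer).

x̄ = F·x = [-2, 0]
P̄ = F·P·Fᵀ + Q = [19 -4; -4 7]
y = z − H·x̄ = [1]
S = H·P̄·Hᵀ + R = [33]
K = P̄·Hᵀ·S⁻¹ = [-1/3; -10/33]
x' = x̄ + K·y = [-7/3, -10/33]
P' = (I − K·H)·P̄ = [46/3 -22/3; -22/3 131/33]

x' = [-7/3, -10/33]
P' = [46/3 -22/3; -22/3 131/33]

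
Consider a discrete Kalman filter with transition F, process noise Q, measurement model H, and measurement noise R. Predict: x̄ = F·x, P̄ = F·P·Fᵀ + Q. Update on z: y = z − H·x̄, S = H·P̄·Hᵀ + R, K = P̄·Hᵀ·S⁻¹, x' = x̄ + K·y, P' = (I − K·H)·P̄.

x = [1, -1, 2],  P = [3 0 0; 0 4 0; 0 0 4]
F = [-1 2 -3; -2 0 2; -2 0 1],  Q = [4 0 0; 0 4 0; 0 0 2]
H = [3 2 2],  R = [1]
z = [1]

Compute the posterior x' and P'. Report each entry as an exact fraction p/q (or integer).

x' = [-585/151, 602/151, 348/151]
P' = [18995/604 -8661/302 -5553/302; -8661/302 4207/151 2295/151; -5553/302 2295/151 1877/151]

x̄ = F·x = [-9, 2, 0]
P̄ = F·P·Fᵀ + Q = [59 -18 -6; -18 32 20; -6 20 18]
y = z − H·x̄ = [24]
S = H·P̄·Hᵀ + R = [604]
K = P̄·Hᵀ·S⁻¹ = [129/604; 25/302; 29/302]
x' = x̄ + K·y = [-585/151, 602/151, 348/151]
P' = (I − K·H)·P̄ = [18995/604 -8661/302 -5553/302; -8661/302 4207/151 2295/151; -5553/302 2295/151 1877/151]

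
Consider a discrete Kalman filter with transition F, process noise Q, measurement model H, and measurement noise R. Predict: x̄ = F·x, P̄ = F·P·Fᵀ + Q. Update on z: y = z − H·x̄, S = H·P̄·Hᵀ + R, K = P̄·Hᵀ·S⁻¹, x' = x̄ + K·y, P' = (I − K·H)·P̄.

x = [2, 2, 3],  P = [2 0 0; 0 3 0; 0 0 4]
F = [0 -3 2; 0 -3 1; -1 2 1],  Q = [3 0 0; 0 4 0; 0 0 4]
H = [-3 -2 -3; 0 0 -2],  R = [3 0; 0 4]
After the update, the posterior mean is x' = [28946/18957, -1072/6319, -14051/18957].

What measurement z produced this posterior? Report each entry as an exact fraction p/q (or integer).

z = [-2, 2]

x̄ = F·x = [0, -3, 5]
P̄ = F·P·Fᵀ + Q = [46 35 -10; 35 35 -14; -10 -14 22]
S = H·P̄·Hᵀ + R = [827 16; 16 92]
K = P̄·Hᵀ·S⁻¹ = [-4174/18957 4847/18957; -1057/6319 2107/6319; -8/18957 -9065/18957]
x' − x̄ = [28946/18957, 17885/6319, -108836/18957] = K·y
y = (KᵀK)⁻¹·Kᵀ·(x' − x̄) = [7, 12]
z = y + H·x̄ = [7, 12] + [-9, -10] = [-2, 2]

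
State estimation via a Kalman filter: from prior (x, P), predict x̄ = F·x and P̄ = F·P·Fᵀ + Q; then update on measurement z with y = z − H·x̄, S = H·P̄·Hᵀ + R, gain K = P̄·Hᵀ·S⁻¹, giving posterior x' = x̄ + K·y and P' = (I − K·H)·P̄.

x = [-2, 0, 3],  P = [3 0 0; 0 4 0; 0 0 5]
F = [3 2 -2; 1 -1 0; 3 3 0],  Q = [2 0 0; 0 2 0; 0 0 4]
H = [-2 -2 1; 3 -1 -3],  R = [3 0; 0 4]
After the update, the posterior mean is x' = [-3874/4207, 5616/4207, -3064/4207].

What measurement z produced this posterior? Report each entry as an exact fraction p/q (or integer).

z = [-2, -2]

x̄ = F·x = [-12, -2, -6]
P̄ = F·P·Fᵀ + Q = [65 1 51; 1 9 -3; 51 -3 67]
S = H·P̄·Hᵀ + R = [182 -133; -133 259]
K = P̄·Hᵀ·S⁻¹ = [-2218/4207 -473/4207; -794/4207 -359/4207; -1928/4207 -1721/4207]
x' − x̄ = [46610/4207, 14030/4207, 22178/4207] = K·y
y = (KᵀK)⁻¹·Kᵀ·(x' − x̄) = [-24, 14]
z = y + H·x̄ = [-24, 14] + [22, -16] = [-2, -2]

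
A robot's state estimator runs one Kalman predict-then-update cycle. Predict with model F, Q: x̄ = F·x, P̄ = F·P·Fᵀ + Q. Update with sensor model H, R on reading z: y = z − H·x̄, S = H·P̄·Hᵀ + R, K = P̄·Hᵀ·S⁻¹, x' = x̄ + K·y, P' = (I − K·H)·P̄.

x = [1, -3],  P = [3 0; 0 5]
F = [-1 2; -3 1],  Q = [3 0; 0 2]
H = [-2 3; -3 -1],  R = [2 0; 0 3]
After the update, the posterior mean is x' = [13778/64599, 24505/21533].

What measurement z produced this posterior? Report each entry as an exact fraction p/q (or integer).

z = [3, -2]

x̄ = F·x = [-7, -6]
P̄ = F·P·Fᵀ + Q = [26 19; 19 34]
S = H·P̄·Hᵀ + R = [184 -79; -79 385]
K = P̄·Hᵀ·S⁻¹ = [-5738/64599 -17453/64599; 5817/21533 -3896/21533]
x' − x̄ = [465971/64599, 153703/21533] = K·y
y = (KᵀK)⁻¹·Kᵀ·(x' − x̄) = [7, -29]
z = y + H·x̄ = [7, -29] + [-4, 27] = [3, -2]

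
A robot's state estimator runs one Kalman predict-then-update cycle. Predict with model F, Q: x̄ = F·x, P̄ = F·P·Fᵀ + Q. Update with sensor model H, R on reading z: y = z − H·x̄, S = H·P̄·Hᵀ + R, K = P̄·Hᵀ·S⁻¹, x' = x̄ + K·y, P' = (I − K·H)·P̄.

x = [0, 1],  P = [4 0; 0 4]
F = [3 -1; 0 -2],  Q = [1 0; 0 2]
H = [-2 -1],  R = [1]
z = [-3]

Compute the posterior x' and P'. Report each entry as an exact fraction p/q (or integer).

x̄ = F·x = [-1, -2]
P̄ = F·P·Fᵀ + Q = [41 8; 8 18]
y = z − H·x̄ = [-7]
S = H·P̄·Hᵀ + R = [215]
K = P̄·Hᵀ·S⁻¹ = [-18/43; -34/215]
x' = x̄ + K·y = [83/43, -192/215]
P' = (I − K·H)·P̄ = [143/43 -268/43; -268/43 2714/215]

x' = [83/43, -192/215]
P' = [143/43 -268/43; -268/43 2714/215]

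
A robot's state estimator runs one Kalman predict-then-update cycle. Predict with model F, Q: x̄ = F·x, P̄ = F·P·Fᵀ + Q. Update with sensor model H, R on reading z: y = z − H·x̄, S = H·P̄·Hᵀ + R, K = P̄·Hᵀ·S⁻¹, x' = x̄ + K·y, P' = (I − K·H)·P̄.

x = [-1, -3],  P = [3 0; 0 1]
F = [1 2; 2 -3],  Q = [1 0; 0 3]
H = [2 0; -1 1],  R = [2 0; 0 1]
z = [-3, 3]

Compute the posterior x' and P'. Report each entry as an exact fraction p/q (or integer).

x' = [-743/433, 655/433]
P' = [200/433 192/433; 192/433 600/433]

x̄ = F·x = [-7, 7]
P̄ = F·P·Fᵀ + Q = [8 0; 0 24]
y = z − H·x̄ = [11, -11]
S = H·P̄·Hᵀ + R = [34 -16; -16 33]
K = P̄·Hᵀ·S⁻¹ = [200/433 -8/433; 192/433 408/433]
x' = x̄ + K·y = [-743/433, 655/433]
P' = (I − K·H)·P̄ = [200/433 192/433; 192/433 600/433]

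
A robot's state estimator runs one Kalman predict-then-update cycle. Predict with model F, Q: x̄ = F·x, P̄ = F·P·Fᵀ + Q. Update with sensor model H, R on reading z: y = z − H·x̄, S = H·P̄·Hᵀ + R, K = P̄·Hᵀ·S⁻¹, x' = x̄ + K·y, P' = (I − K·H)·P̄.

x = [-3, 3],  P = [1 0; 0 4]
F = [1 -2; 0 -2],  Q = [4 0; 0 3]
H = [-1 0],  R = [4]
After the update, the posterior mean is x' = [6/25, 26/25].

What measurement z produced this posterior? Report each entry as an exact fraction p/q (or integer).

x̄ = F·x = [-9, -6]
P̄ = F·P·Fᵀ + Q = [21 16; 16 19]
S = H·P̄·Hᵀ + R = [25]
K = P̄·Hᵀ·S⁻¹ = [-21/25; -16/25]
x' − x̄ = [231/25, 176/25] = K·y
y = (KᵀK)⁻¹·Kᵀ·(x' − x̄) = [-11]
z = y + H·x̄ = [-11] + [9] = [-2]

z = [-2]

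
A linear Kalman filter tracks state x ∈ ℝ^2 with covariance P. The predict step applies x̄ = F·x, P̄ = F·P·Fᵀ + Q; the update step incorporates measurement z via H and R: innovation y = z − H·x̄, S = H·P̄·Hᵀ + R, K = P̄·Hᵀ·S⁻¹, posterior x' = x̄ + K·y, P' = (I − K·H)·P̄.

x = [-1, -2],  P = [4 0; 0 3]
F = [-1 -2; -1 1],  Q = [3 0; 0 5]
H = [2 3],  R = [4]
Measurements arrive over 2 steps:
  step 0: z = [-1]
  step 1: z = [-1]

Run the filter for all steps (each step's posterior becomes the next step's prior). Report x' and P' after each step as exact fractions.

step 0: x̄ = F·x = [5, -1]
step 0: P̄ = F·P·Fᵀ + Q = [19 -2; -2 12]
step 0: y = z − H·x̄ = [-8]
step 0: S = H·P̄·Hᵀ + R = [164]
step 0: K = P̄·Hᵀ·S⁻¹ = [8/41; 8/41]
step 0: x' = x̄ + K·y = [141/41, -105/41]
step 0: P' = (I − K·H)·P̄ = [523/41 -338/41; -338/41 236/41]
step 1: x̄ = F·x = [69/41, -6]
step 1: P̄ = F·P·Fᵀ + Q = [238/41 -7; -7 40]
step 1: y = z − H·x̄ = [559/41]
step 1: S = H·P̄·Hᵀ + R = [12432/41]
step 1: K = P̄·Hᵀ·S⁻¹ = [-55/1776; 2173/6216]
step 1: x' = x̄ + K·y = [2239/1776, -7669/6216]
step 1: P' = (I − K·H)·P̄ = [9793/1776 -3301/888; -3301/888 9151/3108]

step 0: x' = [141/41, -105/41], P' = [523/41 -338/41; -338/41 236/41]
step 1: x' = [2239/1776, -7669/6216], P' = [9793/1776 -3301/888; -3301/888 9151/3108]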